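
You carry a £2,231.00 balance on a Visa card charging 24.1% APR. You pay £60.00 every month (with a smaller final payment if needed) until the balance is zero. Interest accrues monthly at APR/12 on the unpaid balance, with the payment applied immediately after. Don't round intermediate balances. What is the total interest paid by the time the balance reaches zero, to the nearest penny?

£1,913.32

Monthly rate r = 24.1%/12 = 2.00833% = 0.0200833.
Payoff takes n = ⌈−ln(1 − rB₀/P)/ln(1+r)⌉ = ⌈69.071⌉ = 70 payments; the last is £4.32.
Total paid = 69·£60.00 + £4.32 = £4,144.32.
Total interest = total paid − principal = £4,144.32 − £2,231.00 = £1,913.32.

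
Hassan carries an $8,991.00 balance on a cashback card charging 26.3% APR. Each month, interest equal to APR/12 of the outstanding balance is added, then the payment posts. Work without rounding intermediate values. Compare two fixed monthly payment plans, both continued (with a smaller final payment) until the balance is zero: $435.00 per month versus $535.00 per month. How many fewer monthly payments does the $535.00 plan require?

6 fewer payments

Monthly rate r = 26.3%/12 = 2.19167% = 0.0219167.
At $435.00/mo: n = ⌈−ln(1 − rB₀/P)/ln(1+r)⌉ = 28 payments (last $360.60); total interest = total paid − $8,991.00 = $3,114.60.
At $535.00/mo: 22 payments (last $102.02); total interest $2,346.02.
Payments saved = 28 − 22 = 6.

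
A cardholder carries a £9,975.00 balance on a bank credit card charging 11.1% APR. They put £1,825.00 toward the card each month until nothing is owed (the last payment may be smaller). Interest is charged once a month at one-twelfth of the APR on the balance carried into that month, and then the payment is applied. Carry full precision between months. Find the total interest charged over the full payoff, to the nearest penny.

Monthly rate r = 11.1%/12 = 0.925% = 0.00925.
Payoff takes n = ⌈−ln(1 − rB₀/P)/ln(1+r)⌉ = ⌈5.635⌉ = 6 payments; the last is £1,160.21.
Total paid = 5·£1,825.00 + £1,160.21 = £10,285.21.
Total interest = total paid − principal = £10,285.21 − £9,975.00 = £310.21.

£310.21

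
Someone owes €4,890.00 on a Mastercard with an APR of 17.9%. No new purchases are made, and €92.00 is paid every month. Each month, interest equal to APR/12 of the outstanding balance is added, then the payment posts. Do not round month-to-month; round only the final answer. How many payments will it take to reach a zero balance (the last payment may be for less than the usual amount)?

107 payments

Monthly rate r = 17.9%/12 = 1.49167% = 0.0149167.
Recurrence: B ← B·(1+r) − €92.00.
Month 1: interest €72.94; balance after payment €4,870.94.
Month 2: interest €72.66; balance after payment €4,851.60.
Closed form: n = −ln(1 − rB₀/P)/ln(1+r) = −ln(0.20715)/ln(1.01492) ≈ 106.327, so the balance reaches zero during payment 107.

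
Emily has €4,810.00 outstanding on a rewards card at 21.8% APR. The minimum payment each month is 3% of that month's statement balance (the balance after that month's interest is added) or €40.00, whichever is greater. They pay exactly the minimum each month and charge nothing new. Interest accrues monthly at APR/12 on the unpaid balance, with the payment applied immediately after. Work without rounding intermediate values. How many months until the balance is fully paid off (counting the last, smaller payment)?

155 months

Monthly rate r = 21.8%/12 = 1.81667% = 0.0181667.
While 3% of the post-interest balance exceeds €40.00, each month B ← (B·(1+r))·(1 − 0.03), i.e. B shrinks by the factor (1+r)·0.97 = 0.98762.
This holds for months 1–105. Entering month 106 the balance is €1,300.65; 3% of the post-interest balance is now below €40.00, so the flat €40.00 minimum applies from here.
From month 106 a fixed €40.00 at rate r clears €1,300.65 in 50 more payments. Total: 105 + 50 = 155 months.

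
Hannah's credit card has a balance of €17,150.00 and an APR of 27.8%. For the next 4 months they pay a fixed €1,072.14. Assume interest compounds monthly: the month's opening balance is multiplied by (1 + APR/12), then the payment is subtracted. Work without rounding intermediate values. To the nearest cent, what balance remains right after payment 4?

Monthly rate r = 27.8%/12 = 2.31667% = 0.0231667.
Each month: B ← B·(1+r) − €1,072.14.
Month 1: interest €397.31; balance after payment €16,475.17.
Month 2: interest €381.67; balance after payment €15,784.70.
Month 3: interest €365.68; balance after payment €15,078.24.
Month 4: interest €349.31; balance after payment €14,355.41.

€14,355.41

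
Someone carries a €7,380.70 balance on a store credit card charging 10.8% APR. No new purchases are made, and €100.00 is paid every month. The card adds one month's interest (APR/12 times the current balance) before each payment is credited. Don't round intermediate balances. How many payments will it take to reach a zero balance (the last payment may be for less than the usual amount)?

Monthly rate r = 10.8%/12 = 0.9% = 0.009.
Recurrence: B ← B·(1+r) − €100.00.
Month 1: interest €66.43; balance after payment €7,347.13.
Month 2: interest €66.12; balance after payment €7,313.25.
Closed form: n = −ln(1 − rB₀/P)/ln(1+r) = −ln(0.33574)/ln(1.009) ≈ 121.815, so the balance reaches zero during payment 122.

122 payments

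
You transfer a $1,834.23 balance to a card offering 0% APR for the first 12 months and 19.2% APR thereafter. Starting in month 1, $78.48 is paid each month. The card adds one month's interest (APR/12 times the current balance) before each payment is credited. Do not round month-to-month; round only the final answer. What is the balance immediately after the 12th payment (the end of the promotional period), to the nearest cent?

Promo months 1–12 at r₀ = 0%/12 = 0; months 13+ at r₁ = 19.2%/12 = 0.016.
After month 12 (no interest yet): B = $1,834.23 − 12·$78.48 = $892.47.

$892.47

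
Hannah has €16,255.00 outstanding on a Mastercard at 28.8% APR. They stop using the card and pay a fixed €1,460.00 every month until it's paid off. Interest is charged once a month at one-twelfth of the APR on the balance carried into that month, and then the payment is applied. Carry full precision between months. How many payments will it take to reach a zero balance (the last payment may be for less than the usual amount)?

14 months

Monthly rate r = 28.8%/12 = 2.4% = 0.024.
Recurrence: B ← B·(1+r) − €1,460.00.
Month 1: interest €390.12; balance after payment €15,185.12.
Month 2: interest €364.44; balance after payment €14,089.56.
Closed form: n = −ln(1 − rB₀/P)/ln(1+r) = −ln(0.73279)/ln(1.024) ≈ 13.109, so the balance reaches zero during payment 14.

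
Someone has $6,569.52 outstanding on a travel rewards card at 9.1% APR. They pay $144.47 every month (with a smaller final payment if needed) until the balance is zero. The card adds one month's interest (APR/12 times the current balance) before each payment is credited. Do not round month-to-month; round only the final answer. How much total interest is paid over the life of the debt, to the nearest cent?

Monthly rate r = 9.1%/12 = 0.758333% = 0.00758333.
Payoff takes n = ⌈−ln(1 − rB₀/P)/ln(1+r)⌉ = ⌈55.975⌉ = 56 payments; the last is $140.84.
Total paid = 55·$144.47 + $140.84 = $8,086.69.
Total interest = total paid − principal = $8,086.69 − $6,569.52 = $1,517.17.

$1,517.17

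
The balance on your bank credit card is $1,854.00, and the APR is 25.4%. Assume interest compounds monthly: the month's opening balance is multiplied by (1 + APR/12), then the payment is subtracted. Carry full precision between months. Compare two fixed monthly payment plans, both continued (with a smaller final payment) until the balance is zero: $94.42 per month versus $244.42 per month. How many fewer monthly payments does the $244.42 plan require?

17 fewer payments

Monthly rate r = 25.4%/12 = 2.11667% = 0.0211667.
At $94.42/mo: n = ⌈−ln(1 − rB₀/P)/ln(1+r)⌉ = 26 payments (last $61.36); total interest = total paid − $1,854.00 = $567.86.
At $244.42/mo: 9 payments (last $87.51); total interest $188.87.
Payments saved = 26 − 9 = 17.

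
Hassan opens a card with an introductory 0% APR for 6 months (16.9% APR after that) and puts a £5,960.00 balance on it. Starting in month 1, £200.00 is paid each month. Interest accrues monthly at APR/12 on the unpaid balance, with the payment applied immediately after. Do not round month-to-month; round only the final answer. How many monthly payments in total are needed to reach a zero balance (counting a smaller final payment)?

Promo months 1–6 at r₀ = 0%/12 = 0; months 7+ at r₁ = 16.9%/12 = 0.0140833.
After month 6 (no interest yet): B = £5,960.00 − 6·£200.00 = £4,760.00.
Then at r₁ with £200.00/mo: n₂ = −ln(1 − r₁·B/P)/ln(1+r₁) ≈ 29.19 → 30 more payments.

36 months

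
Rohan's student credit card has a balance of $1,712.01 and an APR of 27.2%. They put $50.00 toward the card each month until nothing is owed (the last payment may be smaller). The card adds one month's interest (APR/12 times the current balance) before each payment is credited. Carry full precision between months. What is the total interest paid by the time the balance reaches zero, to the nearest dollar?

$1,627

Monthly rate r = 27.2%/12 = 2.26667% = 0.0226667.
Payoff takes n = ⌈−ln(1 − rB₀/P)/ln(1+r)⌉ = ⌈66.772⌉ = 67 payments; the last is $38.71.
Total paid = 66·$50.00 + $38.71 = $3,338.71.
Total interest = total paid − principal = $3,338.71 − $1,712.01 = $1,626.70.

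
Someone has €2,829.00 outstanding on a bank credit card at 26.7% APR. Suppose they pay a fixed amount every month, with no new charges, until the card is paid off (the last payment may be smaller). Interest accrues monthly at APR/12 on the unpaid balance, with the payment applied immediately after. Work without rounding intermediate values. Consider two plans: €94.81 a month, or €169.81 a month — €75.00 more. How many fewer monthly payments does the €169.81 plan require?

28 fewer payments

Monthly rate r = 26.7%/12 = 2.225% = 0.02225.
At €94.81/mo: n = ⌈−ln(1 − rB₀/P)/ln(1+r)⌉ = 50 payments (last €52.29); total interest = total paid − €2,829.00 = €1,868.98.
At €169.81/mo: 22 payments (last €7.71); total interest €744.72.
Payments saved = 50 − 22 = 28.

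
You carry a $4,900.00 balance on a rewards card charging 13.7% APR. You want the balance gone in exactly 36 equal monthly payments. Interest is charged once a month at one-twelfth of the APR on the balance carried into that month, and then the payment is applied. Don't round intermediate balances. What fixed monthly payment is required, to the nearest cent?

$166.76

Monthly rate r = 13.7%/12 = 1.14167% = 0.0114167.
Level-payment amortization: P = B₀·r / (1 − (1+r)^(−n)) = 4900.00·0.0114167 / (1 − 1.01142^(−36)).
Denominator 1 − (1+r)^(−36) = 0.335467558.
P = 55.9417 / 0.335467558 ≈ 166.76.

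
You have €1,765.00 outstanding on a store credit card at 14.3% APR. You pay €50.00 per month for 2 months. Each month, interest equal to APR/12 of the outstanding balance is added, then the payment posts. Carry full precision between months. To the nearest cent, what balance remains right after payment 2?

Monthly rate r = 14.3%/12 = 1.19167% = 0.0119167.
Each month: B ← B·(1+r) − €50.00.
Month 1: interest €21.03; balance after payment €1,736.03.
Month 2: interest €20.69; balance after payment €1,706.72.

€1,706.72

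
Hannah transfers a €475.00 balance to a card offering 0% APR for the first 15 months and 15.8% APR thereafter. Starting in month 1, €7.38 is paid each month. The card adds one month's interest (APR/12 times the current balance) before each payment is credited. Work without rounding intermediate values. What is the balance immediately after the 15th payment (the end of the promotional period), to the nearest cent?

Promo months 1–15 at r₀ = 0%/12 = 0; months 16+ at r₁ = 15.8%/12 = 0.0131667.
After month 15 (no interest yet): B = €475.00 − 15·€7.38 = €364.30.

€364.30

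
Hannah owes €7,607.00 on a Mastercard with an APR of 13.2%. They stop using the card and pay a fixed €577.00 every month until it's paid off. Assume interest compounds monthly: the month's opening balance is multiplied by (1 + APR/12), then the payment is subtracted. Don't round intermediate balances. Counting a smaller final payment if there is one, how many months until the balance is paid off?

Monthly rate r = 13.2%/12 = 1.1% = 0.011.
Recurrence: B ← B·(1+r) − €577.00.
Month 1: interest €83.68; balance after payment €7,113.68.
Month 2: interest €78.25; balance after payment €6,614.93.
Closed form: n = −ln(1 − rB₀/P)/ln(1+r) = −ln(0.85498)/ln(1.011) ≈ 14.322, so the balance reaches zero during payment 15.

15 payments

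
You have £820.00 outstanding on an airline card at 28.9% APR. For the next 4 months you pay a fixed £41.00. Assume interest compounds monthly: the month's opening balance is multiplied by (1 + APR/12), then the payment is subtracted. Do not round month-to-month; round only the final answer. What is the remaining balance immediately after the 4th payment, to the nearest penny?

Monthly rate r = 28.9%/12 = 2.40833% = 0.0240833.
Each month: B ← B·(1+r) − £41.00.
Month 1: interest £19.75; balance after payment £798.75.
Month 2: interest £19.24; balance after payment £776.98.
Month 3: interest £18.71; balance after payment £754.70.
Month 4: interest £18.18; balance after payment £731.87.

£731.87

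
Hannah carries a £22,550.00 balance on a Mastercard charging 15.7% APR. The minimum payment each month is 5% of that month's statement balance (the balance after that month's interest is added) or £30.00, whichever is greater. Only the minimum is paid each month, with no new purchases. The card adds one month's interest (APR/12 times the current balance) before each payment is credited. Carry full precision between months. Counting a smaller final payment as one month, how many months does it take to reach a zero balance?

Monthly rate r = 15.7%/12 = 1.30833% = 0.0130833.
While 5% of the post-interest balance exceeds £30.00, each month B ← (B·(1+r))·(1 − 0.05), i.e. B shrinks by the factor (1+r)·0.95 = 0.96243.
This holds for months 1–96. Entering month 97 the balance is £570.89; 5% of the post-interest balance is now below £30.00, so the flat £30.00 minimum applies from here.
From month 97 a fixed £30.00 at rate r clears £570.89 in 23 more payments. Total: 96 + 23 = 119 months.

119 months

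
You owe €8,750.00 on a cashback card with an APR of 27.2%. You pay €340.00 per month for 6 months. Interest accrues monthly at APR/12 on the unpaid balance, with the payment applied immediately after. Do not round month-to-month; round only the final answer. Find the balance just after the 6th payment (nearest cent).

€7,850.35

Monthly rate r = 27.2%/12 = 2.26667% = 0.0226667.
Each month: B ← B·(1+r) − €340.00.
Month 1: interest €198.33; balance after payment €8,608.33.
Month 2: interest €195.12; balance after payment €8,463.46.
Month 3: interest €191.84; balance after payment €8,315.29.
Month 4: interest €188.48; balance after payment €8,163.77.
Month 5: interest €185.05; balance after payment €8,008.82.
Month 6: interest €181.53; balance after payment €7,850.35.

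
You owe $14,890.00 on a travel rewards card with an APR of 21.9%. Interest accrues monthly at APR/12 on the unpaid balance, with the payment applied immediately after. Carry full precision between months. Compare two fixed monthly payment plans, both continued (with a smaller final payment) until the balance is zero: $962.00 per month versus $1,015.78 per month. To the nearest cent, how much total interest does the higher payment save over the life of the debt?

Monthly rate r = 21.9%/12 = 1.825% = 0.01825.
At $962.00/mo: n = ⌈−ln(1 − rB₀/P)/ln(1+r)⌉ = 19 payments (last $343.02); total interest = total paid − $14,890.00 = $2,769.02.
At $1,015.78/mo: 18 payments (last $218.78); total interest $2,597.04.
Interest saved = $2,769.02 − $2,597.04 = $171.98.

$171.98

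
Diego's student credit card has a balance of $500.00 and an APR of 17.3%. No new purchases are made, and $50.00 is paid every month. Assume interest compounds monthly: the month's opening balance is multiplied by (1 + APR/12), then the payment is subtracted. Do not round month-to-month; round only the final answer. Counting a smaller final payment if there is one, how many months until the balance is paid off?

11 months

Monthly rate r = 17.3%/12 = 1.44167% = 0.0144167.
Recurrence: B ← B·(1+r) − $50.00.
Month 1: interest $7.21; balance after payment $457.21.
Month 2: interest $6.59; balance after payment $413.80.
Closed form: n = −ln(1 − rB₀/P)/ln(1+r) = −ln(0.85583)/ln(1.01442) ≈ 10.876, so the balance reaches zero during payment 11.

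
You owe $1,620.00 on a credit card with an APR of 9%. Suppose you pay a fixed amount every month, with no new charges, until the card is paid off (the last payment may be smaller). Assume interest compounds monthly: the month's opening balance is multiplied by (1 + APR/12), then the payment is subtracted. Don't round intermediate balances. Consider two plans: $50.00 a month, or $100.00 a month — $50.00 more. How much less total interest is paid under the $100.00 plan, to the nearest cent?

$129.19

Monthly rate r = 9%/12 = 0.75% = 0.0075.
At $50.00/mo: n = ⌈−ln(1 − rB₀/P)/ln(1+r)⌉ = 38 payments (last $12.93); total interest = total paid − $1,620.00 = $242.93.
At $100.00/mo: 18 payments (last $33.74); total interest $113.74.
Interest saved = $242.93 − $113.74 = $129.19.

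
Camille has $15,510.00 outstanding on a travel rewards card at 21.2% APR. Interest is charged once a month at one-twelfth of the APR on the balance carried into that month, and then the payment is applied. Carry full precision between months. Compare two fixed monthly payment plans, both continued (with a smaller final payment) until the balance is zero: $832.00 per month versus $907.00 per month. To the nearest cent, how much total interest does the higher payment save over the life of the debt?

Monthly rate r = 21.2%/12 = 1.76667% = 0.0176667.
At $832.00/mo: n = ⌈−ln(1 − rB₀/P)/ln(1+r)⌉ = 23 payments (last $676.60); total interest = total paid − $15,510.00 = $3,470.60.
At $907.00/mo: 21 payments (last $490.85); total interest $3,120.85.
Interest saved = $3,470.60 − $3,120.85 = $349.75.

$349.75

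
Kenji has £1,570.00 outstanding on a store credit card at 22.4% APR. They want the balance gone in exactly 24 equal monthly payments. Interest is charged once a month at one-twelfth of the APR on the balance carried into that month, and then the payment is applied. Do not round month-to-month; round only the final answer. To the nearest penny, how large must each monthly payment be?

£81.76

Monthly rate r = 22.4%/12 = 1.86667% = 0.0186667.
Level-payment amortization: P = B₀·r / (1 − (1+r)^(−n)) = 1570.00·0.0186667 / (1 − 1.01867^(−24)).
Denominator 1 − (1+r)^(−24) = 0.358451173.
P = 29.3067 / 0.358451173 ≈ 81.76.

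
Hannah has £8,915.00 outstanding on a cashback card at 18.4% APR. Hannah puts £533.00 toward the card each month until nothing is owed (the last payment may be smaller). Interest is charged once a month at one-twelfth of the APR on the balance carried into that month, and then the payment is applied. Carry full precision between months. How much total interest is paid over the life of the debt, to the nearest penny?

£1,465.87

Monthly rate r = 18.4%/12 = 1.53333% = 0.0153333.
Payoff takes n = ⌈−ln(1 − rB₀/P)/ln(1+r)⌉ = ⌈19.474⌉ = 20 payments; the last is £253.87.
Total paid = 19·£533.00 + £253.87 = £10,380.87.
Total interest = total paid − principal = £10,380.87 − £8,915.00 = £1,465.87.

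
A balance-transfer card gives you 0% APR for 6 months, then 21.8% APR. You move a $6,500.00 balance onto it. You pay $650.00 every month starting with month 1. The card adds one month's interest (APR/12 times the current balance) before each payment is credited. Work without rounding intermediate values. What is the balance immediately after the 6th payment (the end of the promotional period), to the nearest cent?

Promo months 1–6 at r₀ = 0%/12 = 0; months 7+ at r₁ = 21.8%/12 = 0.0181667.
After month 6 (no interest yet): B = $6,500.00 − 6·$650.00 = $2,600.00.

$2,600.00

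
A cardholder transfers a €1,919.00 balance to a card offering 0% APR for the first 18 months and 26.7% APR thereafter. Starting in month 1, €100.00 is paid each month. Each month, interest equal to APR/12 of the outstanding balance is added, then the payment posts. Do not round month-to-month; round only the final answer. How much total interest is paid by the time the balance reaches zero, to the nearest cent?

Promo months 1–18 at r₀ = 0%/12 = 0; months 19+ at r₁ = 26.7%/12 = 0.02225.
After month 18 (no interest yet): B = €1,919.00 − 18·€100.00 = €119.00.
Then at r₁ with €100.00/mo: n₂ = −ln(1 − r₁·B/P)/ln(1+r₁) ≈ 1.22 → 2 more payments.
Total paid = 19·€100.00 + €22.13 = €1,922.13; interest = €1,922.13 − €1,919.00 = €3.13.

€3.13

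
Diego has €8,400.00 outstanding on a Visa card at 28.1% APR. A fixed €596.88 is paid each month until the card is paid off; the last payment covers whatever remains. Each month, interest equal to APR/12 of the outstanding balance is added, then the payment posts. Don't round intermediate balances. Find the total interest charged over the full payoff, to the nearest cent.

€1,910.99

Monthly rate r = 28.1%/12 = 2.34167% = 0.0234167.
Payoff takes n = ⌈−ln(1 − rB₀/P)/ln(1+r)⌉ = ⌈17.273⌉ = 18 payments; the last is €164.03.
Total paid = 17·€596.88 + €164.03 = €10,310.99.
Total interest = total paid − principal = €10,310.99 − €8,400.00 = €1,910.99.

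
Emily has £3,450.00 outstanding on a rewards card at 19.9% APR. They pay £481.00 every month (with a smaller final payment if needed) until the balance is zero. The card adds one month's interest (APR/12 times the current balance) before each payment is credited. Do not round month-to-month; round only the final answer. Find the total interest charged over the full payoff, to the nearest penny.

Monthly rate r = 19.9%/12 = 1.65833% = 0.0165833.
Payoff takes n = ⌈−ln(1 − rB₀/P)/ln(1+r)⌉ = ⌈7.699⌉ = 8 payments; the last is £337.26.
Total paid = 7·£481.00 + £337.26 = £3,704.26.
Total interest = total paid − principal = £3,704.26 − £3,450.00 = £254.26.

£254.26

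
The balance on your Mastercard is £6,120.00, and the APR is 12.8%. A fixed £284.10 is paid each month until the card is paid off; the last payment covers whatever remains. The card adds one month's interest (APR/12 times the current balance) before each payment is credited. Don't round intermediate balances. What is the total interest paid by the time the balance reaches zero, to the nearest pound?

Monthly rate r = 12.8%/12 = 1.06667% = 0.0106667.
Payoff takes n = ⌈−ln(1 − rB₀/P)/ln(1+r)⌉ = ⌈24.606⌉ = 25 payments; the last is £172.60.
Total paid = 24·£284.10 + £172.60 = £6,991.00.
Total interest = total paid − principal = £6,991.00 − £6,120.00 = £871.00.

£871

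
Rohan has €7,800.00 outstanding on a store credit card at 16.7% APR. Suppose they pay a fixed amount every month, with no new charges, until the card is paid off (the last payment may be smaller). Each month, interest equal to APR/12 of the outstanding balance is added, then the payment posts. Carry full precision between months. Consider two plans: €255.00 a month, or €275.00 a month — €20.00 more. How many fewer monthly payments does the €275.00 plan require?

4 fewer payments

Monthly rate r = 16.7%/12 = 1.39167% = 0.0139167.
At €255.00/mo: n = ⌈−ln(1 − rB₀/P)/ln(1+r)⌉ = 41 payments (last €32.50); total interest = total paid − €7,800.00 = €2,432.50.
At €275.00/mo: 37 payments (last €90.56); total interest €2,190.56.
Payments saved = 41 − 37 = 4.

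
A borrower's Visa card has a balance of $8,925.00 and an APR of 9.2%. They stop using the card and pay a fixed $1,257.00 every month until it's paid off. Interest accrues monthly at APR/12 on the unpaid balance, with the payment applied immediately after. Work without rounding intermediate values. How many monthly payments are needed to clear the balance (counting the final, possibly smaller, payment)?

Monthly rate r = 9.2%/12 = 0.766667% = 0.00766667.
Recurrence: B ← B·(1+r) − $1,257.00.
Month 1: interest $68.42; balance after payment $7,736.42.
Month 2: interest $59.31; balance after payment $6,538.74.
Closed form: n = −ln(1 − rB₀/P)/ln(1+r) = −ln(0.94556)/ln(1.00767) ≈ 7.329, so the balance reaches zero during payment 8.

8 months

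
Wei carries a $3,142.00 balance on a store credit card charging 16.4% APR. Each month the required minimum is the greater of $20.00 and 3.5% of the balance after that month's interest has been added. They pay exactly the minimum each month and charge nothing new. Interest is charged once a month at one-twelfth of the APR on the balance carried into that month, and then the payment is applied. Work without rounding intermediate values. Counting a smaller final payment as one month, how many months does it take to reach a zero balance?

Monthly rate r = 16.4%/12 = 1.36667% = 0.0136667.
While 3.5% of the post-interest balance exceeds $20.00, each month B ← (B·(1+r))·(1 − 0.035), i.e. B shrinks by the factor (1+r)·0.965 = 0.97819.
This holds for months 1–78. Entering month 79 the balance is $562.55; 3.5% of the post-interest balance is now below $20.00, so the flat $20.00 minimum applies from here.
From month 79 a fixed $20.00 at rate r clears $562.55 in 36 more payments. Total: 78 + 36 = 114 months.

114 months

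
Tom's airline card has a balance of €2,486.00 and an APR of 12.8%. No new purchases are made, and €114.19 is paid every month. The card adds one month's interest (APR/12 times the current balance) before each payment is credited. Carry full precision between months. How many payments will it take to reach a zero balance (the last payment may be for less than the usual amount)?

Monthly rate r = 12.8%/12 = 1.06667% = 0.0106667.
Recurrence: B ← B·(1+r) − €114.19.
Month 1: interest €26.52; balance after payment €2,398.33.
Month 2: interest €25.58; balance after payment €2,309.72.
Closed form: n = −ln(1 − rB₀/P)/ln(1+r) = −ln(0.76778)/ln(1.01067) ≈ 24.906, so the balance reaches zero during payment 25.

25 payments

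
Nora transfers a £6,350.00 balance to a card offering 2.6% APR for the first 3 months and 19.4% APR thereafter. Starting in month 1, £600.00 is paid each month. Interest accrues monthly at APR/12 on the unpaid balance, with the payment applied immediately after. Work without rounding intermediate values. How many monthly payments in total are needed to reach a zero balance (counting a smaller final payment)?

Promo months 1–3 at r₀ = 2.6%/12 = 0.00216667; months 4+ at r₁ = 19.4%/12 = 0.0161667.
After month 3: iterate B ← B·(1+r₀) − £600.00 for 3 months → £4,587.46.
Then at r₁ with £600.00/mo: n₂ = −ln(1 − r₁·B/P)/ln(1+r₁) ≈ 8.23 → 9 more payments.

12 months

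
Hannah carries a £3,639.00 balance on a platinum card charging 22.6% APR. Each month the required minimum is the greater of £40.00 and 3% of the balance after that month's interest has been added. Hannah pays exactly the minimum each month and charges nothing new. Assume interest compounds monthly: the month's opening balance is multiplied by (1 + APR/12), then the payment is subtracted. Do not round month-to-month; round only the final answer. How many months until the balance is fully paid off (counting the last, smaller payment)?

Monthly rate r = 22.6%/12 = 1.88333% = 0.0188333.
While 3% of the post-interest balance exceeds £40.00, each month B ← (B·(1+r))·(1 − 0.03), i.e. B shrinks by the factor (1+r)·0.97 = 0.98827.
This holds for months 1–87. Entering month 88 the balance is £1,303.46; 3% of the post-interest balance is now below £40.00, so the flat £40.00 minimum applies from here.
From month 88 a fixed £40.00 at rate r clears £1,303.46 in 51 more payments. Total: 87 + 51 = 138 months.

138 months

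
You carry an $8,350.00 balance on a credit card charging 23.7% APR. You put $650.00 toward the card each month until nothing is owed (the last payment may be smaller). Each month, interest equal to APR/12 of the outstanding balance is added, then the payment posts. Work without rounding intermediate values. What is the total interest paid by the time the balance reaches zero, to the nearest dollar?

$1,376

Monthly rate r = 23.7%/12 = 1.975% = 0.01975.
Payoff takes n = ⌈−ln(1 − rB₀/P)/ln(1+r)⌉ = ⌈14.963⌉ = 15 payments; the last is $626.31.
Total paid = 14·$650.00 + $626.31 = $9,726.31.
Total interest = total paid − principal = $9,726.31 − $8,350.00 = $1,376.31.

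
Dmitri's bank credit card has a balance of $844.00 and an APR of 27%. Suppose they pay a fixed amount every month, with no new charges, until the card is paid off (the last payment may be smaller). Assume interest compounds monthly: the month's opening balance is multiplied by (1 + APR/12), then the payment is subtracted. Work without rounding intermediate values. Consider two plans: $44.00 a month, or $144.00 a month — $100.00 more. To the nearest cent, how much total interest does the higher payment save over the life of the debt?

Monthly rate r = 27%/12 = 2.25% = 0.0225.
At $44.00/mo: n = ⌈−ln(1 − rB₀/P)/ln(1+r)⌉ = 26 payments (last $17.22); total interest = total paid − $844.00 = $273.22.
At $144.00/mo: 7 payments (last $51.60); total interest $71.60.
Interest saved = $273.22 − $71.60 = $201.62.

$201.62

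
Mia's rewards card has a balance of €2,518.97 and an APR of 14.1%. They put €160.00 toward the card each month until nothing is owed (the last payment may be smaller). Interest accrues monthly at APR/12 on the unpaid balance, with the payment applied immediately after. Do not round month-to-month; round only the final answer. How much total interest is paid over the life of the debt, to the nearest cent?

Monthly rate r = 14.1%/12 = 1.175% = 0.01175.
Payoff takes n = ⌈−ln(1 − rB₀/P)/ln(1+r)⌉ = ⌈17.511⌉ = 18 payments; the last is €81.94.
Total paid = 17·€160.00 + €81.94 = €2,801.94.
Total interest = total paid − principal = €2,801.94 − €2,518.97 = €282.97.

€282.97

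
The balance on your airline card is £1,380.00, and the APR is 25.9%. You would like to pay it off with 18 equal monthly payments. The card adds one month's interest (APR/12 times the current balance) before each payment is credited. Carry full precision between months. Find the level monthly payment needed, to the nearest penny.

Monthly rate r = 25.9%/12 = 2.15833% = 0.0215833.
Level-payment amortization: P = B₀·r / (1 − (1+r)^(−n)) = 1380.00·0.0215833 / (1 − 1.02158^(−18)).
Denominator 1 − (1+r)^(−18) = 0.319118369.
P = 29.785 / 0.319118369 ≈ 93.34.

£93.34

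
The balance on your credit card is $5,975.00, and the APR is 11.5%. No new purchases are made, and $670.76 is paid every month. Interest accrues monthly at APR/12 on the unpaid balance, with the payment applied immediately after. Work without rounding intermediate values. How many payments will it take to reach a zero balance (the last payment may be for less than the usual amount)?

Monthly rate r = 11.5%/12 = 0.958333% = 0.00958333.
Recurrence: B ← B·(1+r) − $670.76.
Month 1: interest $57.26; balance after payment $5,361.50.
Month 2: interest $51.38; balance after payment $4,742.12.
Closed form: n = −ln(1 − rB₀/P)/ln(1+r) = −ln(0.91463)/ln(1.00958) ≈ 9.356, so the balance reaches zero during payment 10.

10 payments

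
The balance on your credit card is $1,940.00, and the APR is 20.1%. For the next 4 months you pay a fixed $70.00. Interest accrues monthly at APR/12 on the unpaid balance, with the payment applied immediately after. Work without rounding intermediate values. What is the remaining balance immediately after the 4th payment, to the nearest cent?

$1,786.17

Monthly rate r = 20.1%/12 = 1.675% = 0.01675.
Each month: B ← B·(1+r) − $70.00.
Month 1: interest $32.50; balance after payment $1,902.49.
Month 2: interest $31.87; balance after payment $1,864.36.
Month 3: interest $31.23; balance after payment $1,825.59.
Month 4: interest $30.58; balance after payment $1,786.17.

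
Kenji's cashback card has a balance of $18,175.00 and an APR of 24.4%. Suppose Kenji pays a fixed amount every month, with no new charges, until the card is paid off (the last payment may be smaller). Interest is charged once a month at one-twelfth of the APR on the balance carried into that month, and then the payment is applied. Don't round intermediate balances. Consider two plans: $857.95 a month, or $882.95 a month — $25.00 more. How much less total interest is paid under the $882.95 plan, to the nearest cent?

Monthly rate r = 24.4%/12 = 2.03333% = 0.0203333.
At $857.95/mo: n = ⌈−ln(1 − rB₀/P)/ln(1+r)⌉ = 28 payments (last $849.75); total interest = total paid − $18,175.00 = $5,839.40.
At $882.95/mo: 27 payments (last $828.05); total interest $5,609.75.
Interest saved = $5,839.40 − $5,609.75 = $229.65.

$229.65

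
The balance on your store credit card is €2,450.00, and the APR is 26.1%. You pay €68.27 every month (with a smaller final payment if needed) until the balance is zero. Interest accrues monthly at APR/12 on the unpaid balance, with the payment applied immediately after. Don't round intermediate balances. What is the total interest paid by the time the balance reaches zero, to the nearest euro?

€2,362

Monthly rate r = 26.1%/12 = 2.175% = 0.02175.
Payoff takes n = ⌈−ln(1 − rB₀/P)/ln(1+r)⌉ = ⌈70.484⌉ = 71 payments; the last is €33.21.
Total paid = 70·€68.27 + €33.21 = €4,812.11.
Total interest = total paid − principal = €4,812.11 − €2,450.00 = €2,362.11.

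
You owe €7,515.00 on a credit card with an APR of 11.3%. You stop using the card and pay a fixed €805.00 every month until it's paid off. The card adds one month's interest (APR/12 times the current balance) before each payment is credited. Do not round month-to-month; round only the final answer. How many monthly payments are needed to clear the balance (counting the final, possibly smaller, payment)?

10 months

Monthly rate r = 11.3%/12 = 0.941667% = 0.00941667.
Recurrence: B ← B·(1+r) − €805.00.
Month 1: interest €70.77; balance after payment €6,780.77.
Month 2: interest €63.85; balance after payment €6,039.62.
Closed form: n = −ln(1 − rB₀/P)/ln(1+r) = −ln(0.91209)/ln(1.00942) ≈ 9.817, so the balance reaches zero during payment 10.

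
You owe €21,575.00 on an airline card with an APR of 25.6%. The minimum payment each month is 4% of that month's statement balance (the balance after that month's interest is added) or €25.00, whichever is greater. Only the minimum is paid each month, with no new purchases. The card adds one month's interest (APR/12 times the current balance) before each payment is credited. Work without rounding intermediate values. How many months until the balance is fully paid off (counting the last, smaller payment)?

216 months

Monthly rate r = 25.6%/12 = 2.13333% = 0.0213333.
While 4% of the post-interest balance exceeds €25.00, each month B ← (B·(1+r))·(1 − 0.04), i.e. B shrinks by the factor (1+r)·0.96 = 0.98048.
This holds for months 1–181. Entering month 182 the balance is €608.64; 4% of the post-interest balance is now below €25.00, so the flat €25.00 minimum applies from here.
From month 182 a fixed €25.00 at rate r clears €608.64 in 35 more payments. Total: 181 + 35 = 216 months.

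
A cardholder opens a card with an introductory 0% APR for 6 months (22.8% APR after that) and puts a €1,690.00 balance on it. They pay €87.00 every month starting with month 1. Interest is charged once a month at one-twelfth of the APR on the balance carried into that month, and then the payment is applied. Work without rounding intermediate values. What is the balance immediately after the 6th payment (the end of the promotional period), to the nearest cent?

Promo months 1–6 at r₀ = 0%/12 = 0; months 7+ at r₁ = 22.8%/12 = 0.019.
After month 6 (no interest yet): B = €1,690.00 − 6·€87.00 = €1,168.00.

€1,168.00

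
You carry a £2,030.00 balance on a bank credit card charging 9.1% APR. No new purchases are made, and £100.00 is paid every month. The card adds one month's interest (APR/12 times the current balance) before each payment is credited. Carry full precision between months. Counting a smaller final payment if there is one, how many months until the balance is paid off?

Monthly rate r = 9.1%/12 = 0.758333% = 0.00758333.
Recurrence: B ← B·(1+r) − £100.00.
Month 1: interest £15.39; balance after payment £1,945.39.
Month 2: interest £14.75; balance after payment £1,860.15.
Closed form: n = −ln(1 − rB₀/P)/ln(1+r) = −ln(0.84606)/ln(1.00758) ≈ 22.127, so the balance reaches zero during payment 23.

23 months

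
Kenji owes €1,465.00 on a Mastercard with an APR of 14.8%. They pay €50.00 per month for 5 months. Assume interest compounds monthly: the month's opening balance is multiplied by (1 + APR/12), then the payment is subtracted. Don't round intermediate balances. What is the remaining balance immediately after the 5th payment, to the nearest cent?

€1,301.35

Monthly rate r = 14.8%/12 = 1.23333% = 0.0123333.
Each month: B ← B·(1+r) − €50.00.
Month 1: interest €18.07; balance after payment €1,433.07.
Month 2: interest €17.67; balance after payment €1,400.74.
Month 3: interest €17.28; balance after payment €1,368.02.
Month 4: interest €16.87; balance after payment €1,334.89.
Month 5: interest €16.46; balance after payment €1,301.35.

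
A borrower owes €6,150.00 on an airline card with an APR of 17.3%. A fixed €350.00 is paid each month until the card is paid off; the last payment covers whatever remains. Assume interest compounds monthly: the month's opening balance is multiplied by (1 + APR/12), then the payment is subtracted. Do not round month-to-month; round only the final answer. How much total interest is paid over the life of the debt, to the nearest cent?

Monthly rate r = 17.3%/12 = 1.44167% = 0.0144167.
Payoff takes n = ⌈−ln(1 − rB₀/P)/ln(1+r)⌉ = ⌈20.408⌉ = 21 payments; the last is €143.55.
Total paid = 20·€350.00 + €143.55 = €7,143.55.
Total interest = total paid − principal = €7,143.55 − €6,150.00 = €993.55.

€993.55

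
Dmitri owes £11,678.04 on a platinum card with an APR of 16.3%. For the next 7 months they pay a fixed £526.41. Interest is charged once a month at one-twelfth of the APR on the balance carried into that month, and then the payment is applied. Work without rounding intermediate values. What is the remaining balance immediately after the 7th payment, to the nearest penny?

Monthly rate r = 16.3%/12 = 1.35833% = 0.0135833.
Each month: B ← B·(1+r) − £526.41.
Month 1: interest £158.63; balance after payment £11,310.26.
Month 2: interest £153.63; balance after payment £10,937.48.
Month 3: interest £148.57; balance after payment £10,559.64.
Month 4: interest £143.44; balance after payment £10,176.66.
Month 5: interest £138.23; balance after payment £9,788.48.
Month 6: interest £132.96; balance after payment £9,395.03.
Month 7: interest £127.62; balance after payment £8,996.24.

£8,996.24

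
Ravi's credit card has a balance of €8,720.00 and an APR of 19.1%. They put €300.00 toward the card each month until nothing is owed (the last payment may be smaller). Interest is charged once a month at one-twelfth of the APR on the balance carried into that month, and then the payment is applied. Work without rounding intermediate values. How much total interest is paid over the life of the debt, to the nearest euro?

€3,080

Monthly rate r = 19.1%/12 = 1.59167% = 0.0159167.
Payoff takes n = ⌈−ln(1 − rB₀/P)/ln(1+r)⌉ = ⌈39.331⌉ = 40 payments; the last is €99.95.
Total paid = 39·€300.00 + €99.95 = €11,799.95.
Total interest = total paid − principal = €11,799.95 − €8,720.00 = €3,079.95.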